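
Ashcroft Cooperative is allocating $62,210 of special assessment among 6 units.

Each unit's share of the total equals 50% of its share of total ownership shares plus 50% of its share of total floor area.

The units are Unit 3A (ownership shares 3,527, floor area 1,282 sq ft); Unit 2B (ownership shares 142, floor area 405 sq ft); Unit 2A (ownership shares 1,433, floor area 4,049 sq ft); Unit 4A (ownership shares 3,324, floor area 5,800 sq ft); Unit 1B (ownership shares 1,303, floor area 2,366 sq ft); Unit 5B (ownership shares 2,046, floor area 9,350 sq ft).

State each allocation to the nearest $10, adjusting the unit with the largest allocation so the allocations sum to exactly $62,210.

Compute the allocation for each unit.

Ownership shares total 11,775; floor area total 23,252.
Blended shares (50% ownership shares + 50% floor area): Unit 3A 0.1773; Unit 2B 0.0147; Unit 2A 0.1479; Unit 4A 0.2659; Unit 1B 0.1062; Unit 5B 0.2879.
Unrounded shares: Unit 3A 11,031.95; Unit 2B 916.89; Unit 2A 9,201.92; Unit 4A 16,539.58; Unit 1B 6,607.10; Unit 5B 17,912.56.
Rounded to nearest $10: Unit 3A $11,030; Unit 2B $920; Unit 2A $9,200; Unit 4A $16,540; Unit 1B $6,610; Unit 5B $17,910. Sum = $62,210.
No rounding difference to absorb.

Unit 3A: $11,030 | Unit 2B: $920 | Unit 2A: $9,200 | Unit 4A: $16,540 | Unit 1B: $6,610 | Unit 5B: $17,910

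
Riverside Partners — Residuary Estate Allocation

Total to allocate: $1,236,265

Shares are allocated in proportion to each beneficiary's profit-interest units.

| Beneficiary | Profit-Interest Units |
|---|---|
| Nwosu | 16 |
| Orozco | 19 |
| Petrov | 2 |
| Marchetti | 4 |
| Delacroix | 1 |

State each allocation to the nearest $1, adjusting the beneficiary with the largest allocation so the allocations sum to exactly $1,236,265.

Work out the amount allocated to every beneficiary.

Nwosu: $470,958 | Orozco: $559,262 | Petrov: $58,870 | Marchetti: $117,740 | Delacroix: $29,435

Profit-interest units total: 42.
Proportional shares: Nwosu 16/42 × $1,236,265 = 470,958.10; Orozco 19/42 × $1,236,265 = 559,262.74; Petrov 2/42 × $1,236,265 = 58,869.76; Marchetti 4/42 × $1,236,265 = 117,739.52; Delacroix 1/42 × $1,236,265 = 29,434.88.
Rounded to nearest $1: Nwosu $470,958; Orozco $559,263; Petrov $58,870; Marchetti $117,740; Delacroix $29,435. Sum = $1,236,266.
Difference $1,236,265 − $1,236,266 = −$1 applied to largest allocation (Orozco): Orozco becomes $559,262.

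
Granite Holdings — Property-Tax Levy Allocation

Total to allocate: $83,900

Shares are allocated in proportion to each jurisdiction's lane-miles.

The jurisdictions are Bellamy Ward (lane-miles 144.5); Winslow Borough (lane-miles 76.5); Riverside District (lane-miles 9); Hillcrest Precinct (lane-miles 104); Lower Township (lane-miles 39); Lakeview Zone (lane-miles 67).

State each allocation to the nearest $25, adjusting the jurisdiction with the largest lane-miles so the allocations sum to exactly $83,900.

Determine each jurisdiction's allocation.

Bellamy Ward: $27,575 · Winslow Borough: $14,575 · Riverside District: $1,725 · Hillcrest Precinct: $19,825 · Lower Township: $7,425 · Lakeview Zone: $12,775

Sum of lane-miles: 440.
Unrounded shares: Bellamy Ward 144.5/440 × $83,900 = 27,553.52; Winslow Borough 76.5/440 × $83,900 = 14,587.16; Riverside District 9/440 × $83,900 = 1,716.14; Hillcrest Precinct 104/440 × $83,900 = 19,830.91; Lower Township 39/440 × $83,900 = 7,436.59; Lakeview Zone 67/440 × $83,900 = 12,775.68.
Rounded to nearest $25: Bellamy Ward $27,550; Winslow Borough $14,575; Riverside District $1,725; Hillcrest Precinct $19,825; Lower Township $7,425; Lakeview Zone $12,775. Sum = $83,875.
Difference $83,900 − $83,875 = +$25 applied to largest lane-miles (Bellamy Ward): Bellamy Ward becomes $27,575.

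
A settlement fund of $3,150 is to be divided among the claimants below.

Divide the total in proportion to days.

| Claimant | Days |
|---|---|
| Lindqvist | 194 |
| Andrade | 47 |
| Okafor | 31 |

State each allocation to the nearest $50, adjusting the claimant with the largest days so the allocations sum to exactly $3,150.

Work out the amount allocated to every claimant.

Lindqvist: $2,250 | Andrade: $550 | Okafor: $350

Combined days = 194 + 47 + 31 = 272.
Unrounded shares: Lindqvist 2,246.69; Andrade 544.30; Okafor 359.01.
After rounding ($50): Lindqvist $2,250; Andrade $550; Okafor $350. Sum = $3,150.
Rounded total matches; no reconciliation needed.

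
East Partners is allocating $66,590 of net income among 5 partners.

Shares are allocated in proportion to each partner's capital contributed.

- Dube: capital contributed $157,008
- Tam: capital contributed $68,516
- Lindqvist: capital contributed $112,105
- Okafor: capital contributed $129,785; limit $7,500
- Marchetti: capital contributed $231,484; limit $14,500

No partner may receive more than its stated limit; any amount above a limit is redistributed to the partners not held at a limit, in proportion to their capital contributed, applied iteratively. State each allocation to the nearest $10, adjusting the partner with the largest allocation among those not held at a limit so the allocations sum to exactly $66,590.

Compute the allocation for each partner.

Dube: $20,730 · Tam: $9,050 · Lindqvist: $14,810 · Okafor: $7,500 · Marchetti: $14,500

Capital contributed total: 698,898.
Unconstrained shares: Dube 14,959.50; Tam 6,528.11; Lindqvist 10,681.20; Okafor 12,365.73; Marchetti 22,055.46.
Cap binds for Okafor ($7,500), Marchetti ($14,500); residual $44,590 reallocated over remaining capital contributed 337,629.
Redistributed shares: Dube 20,735.74 → $20,740; Tam 9,048.77 → $9,050; Lindqvist 14,805.49 → $14,810.
Rounding difference −$10 applied to Dube → $20,730.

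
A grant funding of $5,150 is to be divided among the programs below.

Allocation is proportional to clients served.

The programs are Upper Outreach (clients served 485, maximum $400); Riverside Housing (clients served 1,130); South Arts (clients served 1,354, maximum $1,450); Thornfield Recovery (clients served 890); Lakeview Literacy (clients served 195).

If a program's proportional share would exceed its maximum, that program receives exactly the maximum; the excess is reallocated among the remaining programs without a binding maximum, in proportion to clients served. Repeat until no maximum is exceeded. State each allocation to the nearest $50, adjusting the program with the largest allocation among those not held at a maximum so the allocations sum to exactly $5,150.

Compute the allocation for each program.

Upper Outreach: $400; Riverside Housing: $1,650; South Arts: $1,450; Thornfield Recovery: $1,350; Lakeview Literacy: $300

Combined clients served = 4,054.
Unconstrained shares: Upper Outreach 616.12; Riverside Housing 1,435.50; South Arts 1,720.05; Thornfield Recovery 1,130.61; Lakeview Literacy 247.72.
Cap binds for Upper Outreach ($400), South Arts ($1,450); remaining pool $3,300 reallocated over remaining clients served 2,215.
Redistributed shares: Riverside Housing 1,683.52 → $1,700; Thornfield Recovery 1,325.96 → $1,350; Lakeview Literacy 290.52 → $300.
Rounding difference −$50 applied to Riverside Housing → $1,650.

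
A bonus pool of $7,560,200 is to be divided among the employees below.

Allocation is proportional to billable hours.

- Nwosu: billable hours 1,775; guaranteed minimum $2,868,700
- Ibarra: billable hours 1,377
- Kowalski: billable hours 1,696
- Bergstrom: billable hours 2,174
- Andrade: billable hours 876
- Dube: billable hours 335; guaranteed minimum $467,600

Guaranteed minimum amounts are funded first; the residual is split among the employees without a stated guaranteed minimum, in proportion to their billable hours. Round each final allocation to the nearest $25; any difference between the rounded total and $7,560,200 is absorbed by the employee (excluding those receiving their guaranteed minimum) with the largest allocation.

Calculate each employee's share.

Nwosu: $2,868,700; Ibarra: $949,900; Kowalski: $1,169,975; Bergstrom: $1,499,725; Andrade: $604,300; Dube: $467,600

Fund the minimums — Nwosu $2,868,700; Dube $467,600. Remaining pool $4,223,900.
Remaining pool split over remaining billable hours 6,123: Ibarra 949,911.86 → $949,900; Kowalski 1,169,971.32 → $1,169,975; Bergstrom 1,499,715.60 → $1,499,725; Andrade 604,301.22 → $604,300.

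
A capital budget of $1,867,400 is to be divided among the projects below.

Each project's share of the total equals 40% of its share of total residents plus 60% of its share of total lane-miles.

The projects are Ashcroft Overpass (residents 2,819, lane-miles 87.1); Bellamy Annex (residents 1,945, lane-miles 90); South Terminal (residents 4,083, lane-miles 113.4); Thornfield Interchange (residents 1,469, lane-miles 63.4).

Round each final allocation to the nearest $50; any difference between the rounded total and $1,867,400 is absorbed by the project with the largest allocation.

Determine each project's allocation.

Residents total 10,316; lane-miles total 353.9.
Composite weights (40% residents + 60% lane-miles): Ashcroft Overpass 0.2570; Bellamy Annex 0.2280; South Terminal 0.3506; Thornfield Interchange 0.1644.
Proportional shares: Ashcroft Overpass 479,874.68; Bellamy Annex 425,771.50; South Terminal 654,663.53; Thornfield Interchange 307,090.29.
Rounded to nearest $50: Ashcroft Overpass $479,850; Bellamy Annex $425,750; South Terminal $654,650; Thornfield Interchange $307,100. Sum = $1,867,350.
Difference $1,867,400 − $1,867,350 = +$50 applied to largest allocation (South Terminal): South Terminal becomes $654,700.

Ashcroft Overpass: $479,850 | Bellamy Annex: $425,750 | South Terminal: $654,700 | Thornfield Interchange: $307,100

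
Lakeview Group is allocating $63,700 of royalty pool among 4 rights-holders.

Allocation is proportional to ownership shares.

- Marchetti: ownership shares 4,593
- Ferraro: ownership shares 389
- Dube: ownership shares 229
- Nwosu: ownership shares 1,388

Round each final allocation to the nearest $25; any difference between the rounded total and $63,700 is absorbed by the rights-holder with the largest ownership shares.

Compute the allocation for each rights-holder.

Sum of ownership shares: 6,599.
Unrounded shares: Marchetti 4,593/6,599 × $63,700 = 44,336.13; Ferraro 389/6,599 × $63,700 = 3,755.01; Dube 229/6,599 × $63,700 = 2,210.53; Nwosu 1,388/6,599 × $63,700 = 13,398.33.
After rounding ($25): Marchetti $44,325; Ferraro $3,750; Dube $2,200; Nwosu $13,400. Sum = $63,675.
Difference $63,700 − $63,675 = +$25 applied to largest ownership shares (Marchetti): Marchetti becomes $44,350.

Marchetti: $44,350 · Ferraro: $3,750 · Dube: $2,200 · Nwosu: $13,400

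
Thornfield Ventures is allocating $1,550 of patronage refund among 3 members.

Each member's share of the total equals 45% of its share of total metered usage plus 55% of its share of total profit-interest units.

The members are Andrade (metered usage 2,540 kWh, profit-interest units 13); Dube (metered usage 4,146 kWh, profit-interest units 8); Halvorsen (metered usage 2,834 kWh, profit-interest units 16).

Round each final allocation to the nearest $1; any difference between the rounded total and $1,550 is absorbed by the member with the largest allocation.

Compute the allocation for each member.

Metered usage total 9,520; profit-interest units total 37.
Combined weights (45% metered usage + 55% profit-interest units): Andrade 0.3133; Dube 0.3149; Halvorsen 0.3718.
Pro-rata amounts: Andrade 485.62; Dube 488.09; Halvorsen 576.29.
After rounding ($1): Andrade $486; Dube $488; Halvorsen $576. Sum = $1,550.
Sum already equals the total — no adjustment.

Andrade: $486 · Dube: $488 · Halvorsen: $576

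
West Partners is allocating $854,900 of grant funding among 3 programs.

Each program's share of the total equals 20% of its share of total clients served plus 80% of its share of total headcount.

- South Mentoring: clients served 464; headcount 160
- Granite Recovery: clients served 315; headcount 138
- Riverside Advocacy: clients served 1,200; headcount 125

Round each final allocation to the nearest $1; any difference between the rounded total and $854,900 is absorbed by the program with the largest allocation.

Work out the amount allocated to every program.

Clients served total 1,979; headcount total 423.
Composite weights (20% clients served + 80% headcount): South Mentoring 0.3495; Granite Recovery 0.2928; Riverside Advocacy 0.3577.
Pro-rata amounts: South Mentoring 298,781.43; Granite Recovery 250,337.95; Riverside Advocacy 305,780.62.
At nearest $1: South Mentoring $298,781; Granite Recovery $250,338; Riverside Advocacy $305,781. Sum = $854,900.
Sum already equals the total — no adjustment.

South Mentoring: $298,781 · Granite Recovery: $250,338 · Riverside Advocacy: $305,781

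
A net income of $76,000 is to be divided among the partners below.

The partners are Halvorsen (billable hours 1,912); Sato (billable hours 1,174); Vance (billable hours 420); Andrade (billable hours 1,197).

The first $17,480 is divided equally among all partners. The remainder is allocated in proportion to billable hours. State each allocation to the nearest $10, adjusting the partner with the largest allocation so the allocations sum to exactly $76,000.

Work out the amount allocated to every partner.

Halvorsen: $28,160; Sato: $18,980; Vance: $9,600; Andrade: $19,260

First tranche $17,480 split equally: $4,370 each.
Remainder $58,520 by billable hours (total 4,703): Halvorsen 23,791.25 → $23,790; Sato 14,608.22 → $14,610; Vance 5,226.11 → $5,230; Andrade 14,894.42 → $14,890.
Totals: Halvorsen $4,370 + $23,790 = $28,160; Sato $4,370 + $14,610 = $18,980; Vance $4,370 + $5,230 = $9,600; Andrade $4,370 + $14,890 = $19,260.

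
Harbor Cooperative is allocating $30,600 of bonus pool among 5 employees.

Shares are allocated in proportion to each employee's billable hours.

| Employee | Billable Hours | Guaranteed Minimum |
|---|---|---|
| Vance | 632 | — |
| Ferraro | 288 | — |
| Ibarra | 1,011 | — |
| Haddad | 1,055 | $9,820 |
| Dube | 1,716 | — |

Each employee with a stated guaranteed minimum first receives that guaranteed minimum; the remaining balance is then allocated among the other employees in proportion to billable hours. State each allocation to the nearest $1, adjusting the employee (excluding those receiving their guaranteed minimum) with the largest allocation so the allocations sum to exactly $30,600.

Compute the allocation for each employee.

Fund the minimums — Haddad $9,820. Residual $20,780.
Residual split over remaining billable hours 3,647: Vance 3,601.03 → $3,601; Ferraro 1,640.98 → $1,641; Ibarra 5,760.51 → $5,761; Dube 9,777.48 → $9,777.

Vance: $3,601 · Ferraro: $1,641 · Ibarra: $5,761 · Haddad: $9,820 · Dube: $9,777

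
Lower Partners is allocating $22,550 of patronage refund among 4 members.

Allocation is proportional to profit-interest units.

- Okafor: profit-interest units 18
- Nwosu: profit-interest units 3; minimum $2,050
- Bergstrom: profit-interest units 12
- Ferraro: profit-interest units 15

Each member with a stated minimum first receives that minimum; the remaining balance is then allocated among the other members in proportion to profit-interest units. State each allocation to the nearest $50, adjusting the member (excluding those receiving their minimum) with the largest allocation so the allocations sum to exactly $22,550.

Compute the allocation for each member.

Minimums first: Nwosu $2,050. Remaining pool $20,500.
Remaining pool split over remaining profit-interest units 45: Okafor 8,200.00 → $8,200; Bergstrom 5,466.67 → $5,450; Ferraro 6,833.33 → $6,850.

Okafor: $8,200 · Nwosu: $2,050 · Bergstrom: $5,450 · Ferraro: $6,850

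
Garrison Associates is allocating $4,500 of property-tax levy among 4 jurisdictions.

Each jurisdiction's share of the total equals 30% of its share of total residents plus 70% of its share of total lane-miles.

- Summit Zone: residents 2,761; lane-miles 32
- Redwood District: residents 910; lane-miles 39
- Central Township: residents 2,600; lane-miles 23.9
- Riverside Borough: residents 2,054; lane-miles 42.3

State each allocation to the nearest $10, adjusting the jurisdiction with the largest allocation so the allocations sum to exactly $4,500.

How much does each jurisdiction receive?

Residents total 8,325; lane-miles total 137.2.
Blended shares (30% residents + 70% lane-miles): Summit Zone 0.2628; Redwood District 0.2318; Central Township 0.2156; Riverside Borough 0.2898.
Raw shares: Summit Zone 1,182.42; Redwood District 1,042.98; Central Township 970.35; Riverside Borough 1,304.25.
After rounding ($10): Summit Zone $1,180; Redwood District $1,040; Central Township $970; Riverside Borough $1,300. Sum = $4,490.
Difference $4,500 − $4,490 = +$10 applied to largest allocation (Riverside Borough): Riverside Borough becomes $1,310.

Summit Zone: $1,180 | Redwood District: $1,040 | Central Township: $970 | Riverside Borough: $1,310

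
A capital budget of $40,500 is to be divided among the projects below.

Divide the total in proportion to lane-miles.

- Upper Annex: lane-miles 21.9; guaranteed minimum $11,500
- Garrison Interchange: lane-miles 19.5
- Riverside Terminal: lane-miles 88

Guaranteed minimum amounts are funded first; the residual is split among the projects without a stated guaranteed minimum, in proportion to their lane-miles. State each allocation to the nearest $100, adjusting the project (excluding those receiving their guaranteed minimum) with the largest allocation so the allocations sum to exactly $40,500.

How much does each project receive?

Upper Annex: $11,500 · Garrison Interchange: $5,300 · Riverside Terminal: $23,700

Fund the minimums — Upper Annex $11,500. Residual $29,000.
Residual split over remaining lane-miles 107.5: Garrison Interchange 5,260.47 → $5,300; Riverside Terminal 23,739.53 → $23,700.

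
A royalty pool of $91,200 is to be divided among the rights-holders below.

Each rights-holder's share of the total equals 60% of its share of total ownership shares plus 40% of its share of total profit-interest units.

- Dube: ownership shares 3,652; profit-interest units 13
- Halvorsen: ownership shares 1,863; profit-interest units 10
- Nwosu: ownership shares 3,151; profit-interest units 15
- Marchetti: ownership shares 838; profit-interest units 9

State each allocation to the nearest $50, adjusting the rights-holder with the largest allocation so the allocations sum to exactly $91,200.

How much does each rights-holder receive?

Dube: $31,100 · Halvorsen: $18,500 · Nwosu: $29,800 · Marchetti: $11,800

Totals — ownership shares 9,504, profit-interest units 47.
Composite weights (60% ownership shares + 40% profit-interest units): Dube 0.3412; Halvorsen 0.2027; Nwosu 0.3266; Marchetti 0.1295.
Proportional shares: Dube 31,116.88; Halvorsen 18,488.07; Nwosu 29,784.67; Marchetti 11,810.38.
After rounding ($50): Dube $31,100; Halvorsen $18,500; Nwosu $29,800; Marchetti $11,800. Sum = $91,200.
Sum already equals the total — no adjustment.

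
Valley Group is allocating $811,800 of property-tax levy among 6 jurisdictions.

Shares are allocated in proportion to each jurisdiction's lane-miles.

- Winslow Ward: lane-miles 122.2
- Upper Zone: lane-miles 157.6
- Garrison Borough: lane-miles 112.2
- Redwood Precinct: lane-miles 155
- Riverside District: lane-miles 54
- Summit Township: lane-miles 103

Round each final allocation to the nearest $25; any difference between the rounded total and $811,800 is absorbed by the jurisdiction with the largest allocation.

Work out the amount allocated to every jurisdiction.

Winslow Ward: $140,900; Upper Zone: $181,750; Garrison Borough: $129,375; Redwood Precinct: $178,725; Riverside District: $62,275; Summit Township: $118,775

Sum of lane-miles: 704.
Unrounded shares: Winslow Ward 122.2/704 × $811,800 = 140,911.88; Upper Zone 157.6/704 × $811,800 = 181,732.50; Garrison Borough 112.2/704 × $811,800 = 129,380.62; Redwood Precinct 155/704 × $811,800 = 178,734.38; Riverside District 54/704 × $811,800 = 62,268.75; Summit Township 103/704 × $811,800 = 118,771.88.
Rounded to nearest $25: Winslow Ward $140,900; Upper Zone $181,725; Garrison Borough $129,375; Redwood Precinct $178,725; Riverside District $62,275; Summit Township $118,775. Sum = $811,775.
Difference $811,800 − $811,775 = +$25 applied to largest allocation (Upper Zone): Upper Zone becomes $181,750.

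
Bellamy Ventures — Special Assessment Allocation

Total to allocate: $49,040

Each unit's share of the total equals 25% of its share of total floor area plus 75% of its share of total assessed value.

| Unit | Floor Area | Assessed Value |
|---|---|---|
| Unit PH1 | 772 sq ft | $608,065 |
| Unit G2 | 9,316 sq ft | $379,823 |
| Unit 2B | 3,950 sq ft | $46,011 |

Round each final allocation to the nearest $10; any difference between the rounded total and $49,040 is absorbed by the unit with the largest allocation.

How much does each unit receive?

Unit PH1: $22,300; Unit G2: $21,650; Unit 2B: $5,090

Floor area total 14,038; assessed value total 1,033,899.
Blended shares (25% floor area + 75% assessed value): Unit PH1 0.4548; Unit G2 0.4414; Unit 2B 0.1037.
Proportional shares: Unit PH1 22,305.57; Unit G2 21,647.92; Unit 2B 5,086.51.
After rounding ($10): Unit PH1 $22,310; Unit G2 $21,650; Unit 2B $5,090. Sum = $49,050.
Difference $49,040 − $49,050 = −$10 applied to largest allocation (Unit PH1): Unit PH1 becomes $22,300.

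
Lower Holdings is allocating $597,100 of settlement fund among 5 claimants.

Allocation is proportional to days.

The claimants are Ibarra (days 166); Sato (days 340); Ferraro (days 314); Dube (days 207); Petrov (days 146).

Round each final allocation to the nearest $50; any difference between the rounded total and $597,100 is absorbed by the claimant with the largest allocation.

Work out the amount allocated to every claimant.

Ibarra: $84,500 · Sato: $173,100 · Ferraro: $159,850 · Dube: $105,350 · Petrov: $74,300

Total days = 1,173.
Proportional shares: Ibarra 166/1,173 × $597,100 = 84,500.09; Sato 340/1,173 × $597,100 = 173,072.46; Ferraro 314/1,173 × $597,100 = 159,837.51; Dube 207/1,173 × $597,100 = 105,370.59; Petrov 146/1,173 × $597,100 = 74,319.35.
Rounded to nearest $50: Ibarra $84,500; Sato $173,050; Ferraro $159,850; Dube $105,350; Petrov $74,300. Sum = $597,050.
Difference $597,100 − $597,050 = +$50 applied to largest allocation (Sato): Sato becomes $173,100.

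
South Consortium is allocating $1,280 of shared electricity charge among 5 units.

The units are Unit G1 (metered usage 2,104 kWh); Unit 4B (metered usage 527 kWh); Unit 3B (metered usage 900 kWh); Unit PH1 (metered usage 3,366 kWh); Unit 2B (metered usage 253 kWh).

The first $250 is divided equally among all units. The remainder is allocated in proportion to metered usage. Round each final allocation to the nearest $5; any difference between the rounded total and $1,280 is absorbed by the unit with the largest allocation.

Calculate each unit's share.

$250 shared equally gives $50 per unit.
Remainder $1,030 by metered usage (total 7,150): Unit G1 303.09 → $305; Unit 4B 75.92 → $75; Unit 3B 129.65 → $130; Unit PH1 484.89 → $485; Unit 2B 36.45 → $35.
Totals: Unit G1 $50 + $305 = $355; Unit 4B $50 + $75 = $125; Unit 3B $50 + $130 = $180; Unit PH1 $50 + $485 = $535; Unit 2B $50 + $35 = $85.

Unit G1: $355 · Unit 4B: $125 · Unit 3B: $180 · Unit PH1: $535 · Unit 2B: $85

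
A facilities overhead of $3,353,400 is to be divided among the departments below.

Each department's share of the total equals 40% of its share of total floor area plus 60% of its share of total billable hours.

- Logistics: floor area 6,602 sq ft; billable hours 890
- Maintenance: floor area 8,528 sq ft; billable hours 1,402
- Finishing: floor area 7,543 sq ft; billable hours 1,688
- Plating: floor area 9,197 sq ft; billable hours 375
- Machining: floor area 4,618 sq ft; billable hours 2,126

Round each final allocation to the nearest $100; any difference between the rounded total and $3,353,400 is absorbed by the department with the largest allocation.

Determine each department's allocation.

Totals — floor area 36,488, billable hours 6,481.
Combined weights (40% floor area + 60% billable hours): Logistics 0.1548; Maintenance 0.2233; Finishing 0.2390; Plating 0.1355; Machining 0.2474.
Pro-rata amounts: Logistics 519,002.94; Maintenance 748,757.40; Finishing 801,336.44; Plating 454,516.66; Machining 829,786.56.
After rounding ($100): Logistics $519,000; Maintenance $748,800; Finishing $801,300; Plating $454,500; Machining $829,800. Sum = $3,353,400.
Sum already equals the total — no adjustment.

Logistics: $519,000 · Maintenance: $748,800 · Finishing: $801,300 · Plating: $454,500 · Machining: $829,800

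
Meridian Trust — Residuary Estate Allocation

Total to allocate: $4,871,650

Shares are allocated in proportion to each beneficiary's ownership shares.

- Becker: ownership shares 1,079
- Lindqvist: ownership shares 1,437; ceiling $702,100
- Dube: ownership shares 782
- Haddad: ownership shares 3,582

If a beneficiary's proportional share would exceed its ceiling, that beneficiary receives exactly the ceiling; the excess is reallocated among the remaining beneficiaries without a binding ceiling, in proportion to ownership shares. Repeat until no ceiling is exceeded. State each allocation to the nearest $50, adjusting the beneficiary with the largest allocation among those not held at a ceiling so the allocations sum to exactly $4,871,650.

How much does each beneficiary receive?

Combined ownership shares = 6,880.
Pro-rata shares before constraints: Becker 764,027.67; Lindqvist 1,017,523.41; Dube 553,725.33; Haddad 2,536,373.59.
Held at cap: Lindqvist ($702,100); balance $4,169,550 reallocated over remaining ownership shares 5,443.
Redistributed shares: Becker 826,556.03 → $826,550; Dube 599,042.46 → $599,050; Haddad 2,743,951.52 → $2,743,950.

Becker: $826,550 · Lindqvist: $702,100 · Dube: $599,050 · Haddad: $2,743,950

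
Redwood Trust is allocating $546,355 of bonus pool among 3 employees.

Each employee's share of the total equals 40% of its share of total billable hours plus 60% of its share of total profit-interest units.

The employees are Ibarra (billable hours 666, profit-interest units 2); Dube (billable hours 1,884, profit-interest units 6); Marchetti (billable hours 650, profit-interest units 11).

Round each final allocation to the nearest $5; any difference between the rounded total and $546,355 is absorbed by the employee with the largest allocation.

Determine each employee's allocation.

Ibarra: $79,990 · Dube: $232,185 · Marchetti: $234,180

Billable hours total 3,200; profit-interest units total 19.
Blended shares (40% billable hours + 60% profit-interest units): Ibarra 0.1464; Dube 0.4250; Marchetti 0.4286.
Proportional shares: Ibarra 79,990.69; Dube 232,186.50; Marchetti 234,177.82.
Rounded to nearest $5: Ibarra $79,990; Dube $232,185; Marchetti $234,180. Sum = $546,355.
Sum already equals the total — no adjustment.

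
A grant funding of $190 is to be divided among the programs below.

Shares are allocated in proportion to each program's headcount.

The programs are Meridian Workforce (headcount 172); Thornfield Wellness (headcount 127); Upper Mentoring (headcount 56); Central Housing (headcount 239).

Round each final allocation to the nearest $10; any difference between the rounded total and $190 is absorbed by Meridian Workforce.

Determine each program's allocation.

Combined headcount = 594.
Raw shares: Meridian Workforce 172/594 × $190 = 55.02; Thornfield Wellness 127/594 × $190 = 40.62; Upper Mentoring 56/594 × $190 = 17.91; Central Housing 239/594 × $190 = 76.45.
At nearest $10: Meridian Workforce $60; Thornfield Wellness $40; Upper Mentoring $20; Central Housing $80. Sum = $200.
Difference $190 − $200 = −$10 applied to Meridian Workforce: Meridian Workforce becomes $50.

Meridian Workforce: $50 · Thornfield Wellness: $40 · Upper Mentoring: $20 · Central Housing: $80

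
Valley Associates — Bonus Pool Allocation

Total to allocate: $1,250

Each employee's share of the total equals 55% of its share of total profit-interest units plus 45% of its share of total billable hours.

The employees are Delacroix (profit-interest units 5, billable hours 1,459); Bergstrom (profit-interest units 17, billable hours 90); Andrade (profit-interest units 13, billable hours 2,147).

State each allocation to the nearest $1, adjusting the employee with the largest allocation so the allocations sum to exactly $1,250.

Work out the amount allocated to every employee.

Totals — profit-interest units 35, billable hours 3,696.
Composite weights (55% profit-interest units + 45% billable hours): Delacroix 0.2562; Bergstrom 0.2781; Andrade 0.4657.
Unrounded shares: Delacroix 320.26; Bergstrom 347.63; Andrade 582.11.
Rounded to nearest $1: Delacroix $320; Bergstrom $348; Andrade $582. Sum = $1,250.
Rounded total matches; no reconciliation needed.

Delacroix: $320 | Bergstrom: $348 | Andrade: $582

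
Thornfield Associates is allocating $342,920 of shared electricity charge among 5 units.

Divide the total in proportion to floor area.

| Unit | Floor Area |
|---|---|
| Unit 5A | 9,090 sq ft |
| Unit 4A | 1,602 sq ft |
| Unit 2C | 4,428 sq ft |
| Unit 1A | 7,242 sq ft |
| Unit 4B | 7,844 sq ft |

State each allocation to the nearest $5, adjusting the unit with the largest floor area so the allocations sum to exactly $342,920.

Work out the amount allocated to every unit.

Unit 5A: $103,200 | Unit 4A: $18,185 | Unit 2C: $50,270 | Unit 1A: $82,215 | Unit 4B: $89,050

Sum of floor area: 9,090 + 1,602 + 4,428 + 7,242 + 7,844 = 30,206.
Raw shares: Unit 5A 103,196.15; Unit 4A 18,187.04; Unit 2C 50,269.81; Unit 1A 82,216.34; Unit 4B 89,050.67.
Rounded to nearest $5: Unit 5A $103,195; Unit 4A $18,185; Unit 2C $50,270; Unit 1A $82,215; Unit 4B $89,050. Sum = $342,915.
Difference $342,920 − $342,915 = +$5 applied to largest floor area (Unit 5A): Unit 5A becomes $103,200.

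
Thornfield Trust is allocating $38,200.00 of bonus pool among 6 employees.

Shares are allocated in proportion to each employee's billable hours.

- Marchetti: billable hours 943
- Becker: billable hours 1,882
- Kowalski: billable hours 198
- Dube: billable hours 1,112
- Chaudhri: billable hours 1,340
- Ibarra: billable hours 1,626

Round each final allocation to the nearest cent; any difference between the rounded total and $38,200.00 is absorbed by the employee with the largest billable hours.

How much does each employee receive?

Sum of billable hours: 943 + 1,882 + 198 + 1,112 + 1,340 + 1,626 = 7,101.
Unrounded shares: Marchetti 5,072.8911; Becker 10,124.2642; Kowalski 1,065.1458; Dube 5,982.0307; Chaudhri 7,208.5622; Ibarra 8,747.1060.
At nearest cent: Marchetti $5,072.89; Becker $10,124.26; Kowalski $1,065.15; Dube $5,982.03; Chaudhri $7,208.56; Ibarra $8,747.11. Sum = $38,200.00.
Sum already equals the total — no adjustment.

Marchetti: $5,072.89 · Becker: $10,124.26 · Kowalski: $1,065.15 · Dube: $5,982.03 · Chaudhri: $7,208.56 · Ibarra: $8,747.11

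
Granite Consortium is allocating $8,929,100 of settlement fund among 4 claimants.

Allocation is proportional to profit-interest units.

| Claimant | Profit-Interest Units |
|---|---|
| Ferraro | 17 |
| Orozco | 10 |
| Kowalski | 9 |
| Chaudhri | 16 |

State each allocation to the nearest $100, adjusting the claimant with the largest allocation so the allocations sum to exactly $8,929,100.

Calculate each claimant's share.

Profit-interest units total: 52.
Proportional shares: Ferraro 17/52 × $8,929,100 = 2,919,128.85; Orozco 10/52 × $8,929,100 = 1,717,134.62; Kowalski 9/52 × $8,929,100 = 1,545,421.15; Chaudhri 16/52 × $8,929,100 = 2,747,415.38.
After rounding ($100): Ferraro $2,919,100; Orozco $1,717,100; Kowalski $1,545,400; Chaudhri $2,747,400. Sum = $8,929,000.
Difference $8,929,100 − $8,929,000 = +$100 applied to largest allocation (Ferraro): Ferraro becomes $2,919,200.

Ferraro: $2,919,200 · Orozco: $1,717,100 · Kowalski: $1,545,400 · Chaudhri: $2,747,400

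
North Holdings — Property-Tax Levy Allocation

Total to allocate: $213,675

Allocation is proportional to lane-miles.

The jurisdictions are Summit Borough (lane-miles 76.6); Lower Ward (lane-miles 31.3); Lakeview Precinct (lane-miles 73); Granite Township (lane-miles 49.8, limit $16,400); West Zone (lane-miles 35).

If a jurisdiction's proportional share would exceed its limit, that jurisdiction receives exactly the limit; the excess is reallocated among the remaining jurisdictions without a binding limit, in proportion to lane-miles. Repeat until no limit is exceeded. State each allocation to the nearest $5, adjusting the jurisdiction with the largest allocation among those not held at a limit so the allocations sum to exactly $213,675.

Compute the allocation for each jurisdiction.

Combined lane-miles = 265.7.
Pro-rata shares before constraints: Summit Borough 61,601.45; Lower Ward 25,171.35; Lakeview Precinct 58,706.34; Granite Township 40,048.98; West Zone 28,146.88.
Cap binds for Granite Township ($16,400); residual $197,275 reallocated over remaining lane-miles 215.9.
Shares after redistribution: Summit Borough 69,991.96 → $69,990; Lower Ward 28,599.85 → $28,600; Lakeview Precinct 66,702.52 → $66,705; West Zone 31,980.66 → $31,980.

Summit Borough: $69,990; Lower Ward: $28,600; Lakeview Precinct: $66,705; Granite Township: $16,400; West Zone: $31,980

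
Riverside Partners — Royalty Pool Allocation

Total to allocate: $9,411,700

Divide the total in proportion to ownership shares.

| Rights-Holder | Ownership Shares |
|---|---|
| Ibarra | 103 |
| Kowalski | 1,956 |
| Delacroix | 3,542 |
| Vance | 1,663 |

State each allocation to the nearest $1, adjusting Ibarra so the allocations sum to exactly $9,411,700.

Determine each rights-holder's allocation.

Ibarra: $133,454; Kowalski: $2,534,318; Delacroix: $4,589,240; Vance: $2,154,688

Ownership shares total: 7,264.
Unrounded shares: Ibarra 103/7,264 × $9,411,700 = 133,453.35; Kowalski 1,956/7,264 × $9,411,700 = 2,534,317.90; Delacroix 3,542/7,264 × $9,411,700 = 4,589,240.28; Vance 1,663/7,264 × $9,411,700 = 2,154,688.48.
At nearest $1: Ibarra $133,453; Kowalski $2,534,318; Delacroix $4,589,240; Vance $2,154,688. Sum = $9,411,699.
Difference $9,411,700 − $9,411,699 = +$1 applied to Ibarra: Ibarra becomes $133,454.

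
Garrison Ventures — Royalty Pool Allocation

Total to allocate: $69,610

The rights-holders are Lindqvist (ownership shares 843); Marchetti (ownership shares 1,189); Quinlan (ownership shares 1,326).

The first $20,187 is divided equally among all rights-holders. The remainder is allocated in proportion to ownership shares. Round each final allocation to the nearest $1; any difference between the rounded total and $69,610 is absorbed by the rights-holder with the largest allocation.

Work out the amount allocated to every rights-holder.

First tranche $20,187 split equally: $6,729 each.
Remainder $49,423 by ownership shares (total 3,358): Lindqvist 12,407.26 → $12,407; Marchetti 17,499.69 → $17,500; Quinlan 19,516.05 → $19,516.
Totals: Lindqvist $6,729 + $12,407 = $19,136; Marchetti $6,729 + $17,500 = $24,229; Quinlan $6,729 + $19,516 = $26,245.

Lindqvist: $19,136 · Marchetti: $24,229 · Quinlan: $26,245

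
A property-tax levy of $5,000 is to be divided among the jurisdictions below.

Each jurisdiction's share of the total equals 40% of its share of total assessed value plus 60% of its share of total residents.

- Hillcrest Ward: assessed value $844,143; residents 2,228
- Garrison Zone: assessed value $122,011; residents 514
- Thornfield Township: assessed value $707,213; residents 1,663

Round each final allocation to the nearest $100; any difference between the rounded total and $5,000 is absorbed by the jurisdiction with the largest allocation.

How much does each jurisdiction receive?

Hillcrest Ward: $2,500 · Garrison Zone: $500 · Thornfield Township: $2,000

Totals — assessed value 1,673,367, residents 4,405.
Blended shares (40% assessed value + 60% residents): Hillcrest Ward 0.5053; Garrison Zone 0.0992; Thornfield Township 0.3956.
Raw shares: Hillcrest Ward 2,526.28; Garrison Zone 495.88; Thornfield Township 1,977.83.
Rounded to nearest $100: Hillcrest Ward $2,500; Garrison Zone $500; Thornfield Township $2,000. Sum = $5,000.
No rounding difference to absorb.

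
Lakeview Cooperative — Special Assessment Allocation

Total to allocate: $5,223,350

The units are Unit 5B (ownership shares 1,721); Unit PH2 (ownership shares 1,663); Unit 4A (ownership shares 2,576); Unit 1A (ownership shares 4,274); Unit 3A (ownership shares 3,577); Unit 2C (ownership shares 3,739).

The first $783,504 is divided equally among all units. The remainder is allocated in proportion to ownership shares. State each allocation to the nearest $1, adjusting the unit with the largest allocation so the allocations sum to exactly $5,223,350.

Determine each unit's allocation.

Unit 5B: $565,967 | Unit PH2: $551,294 | Unit 4A: $782,267 | Unit 1A: $1,211,833 | Unit 3A: $1,035,503 | Unit 2C: $1,076,486

Equal tier: $783,504 ÷ 6 = $130,584 apiece.
Remainder $4,439,846 by ownership shares (total 17,550): Unit 5B 435,383.19 → $435,383; Unit PH2 420,710.19 → $420,710; Unit 4A 651,683.38 → $651,683; Unit 1A 1,081,247.97 → $1,081,248; Unit 3A 904,919.04 → $904,919; Unit 2C 945,902.23 → $945,902.
Rounding difference +$1 on remainder applied to Unit 1A.
Totals: Unit 5B $130,584 + $435,383 = $565,967; Unit PH2 $130,584 + $420,710 = $551,294; Unit 4A $130,584 + $651,683 = $782,267; Unit 1A $130,584 + $1,081,249 = $1,211,833; Unit 3A $130,584 + $904,919 = $1,035,503; Unit 2C $130,584 + $945,902 = $1,076,486.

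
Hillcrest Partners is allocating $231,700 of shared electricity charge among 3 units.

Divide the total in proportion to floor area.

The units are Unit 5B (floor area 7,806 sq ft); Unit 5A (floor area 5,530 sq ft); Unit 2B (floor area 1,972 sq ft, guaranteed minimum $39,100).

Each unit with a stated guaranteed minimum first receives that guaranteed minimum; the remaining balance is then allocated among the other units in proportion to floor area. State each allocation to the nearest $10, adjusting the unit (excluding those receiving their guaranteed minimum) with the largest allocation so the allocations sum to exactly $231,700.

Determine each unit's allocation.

Guaranteed amounts: Unit 2B $39,100. Residual $192,600.
Residual split over remaining floor area 13,336: Unit 5B 112,735.12 → $112,740; Unit 5A 79,864.88 → $79,860.

Unit 5B: $112,740 | Unit 5A: $79,860 | Unit 2B: $39,100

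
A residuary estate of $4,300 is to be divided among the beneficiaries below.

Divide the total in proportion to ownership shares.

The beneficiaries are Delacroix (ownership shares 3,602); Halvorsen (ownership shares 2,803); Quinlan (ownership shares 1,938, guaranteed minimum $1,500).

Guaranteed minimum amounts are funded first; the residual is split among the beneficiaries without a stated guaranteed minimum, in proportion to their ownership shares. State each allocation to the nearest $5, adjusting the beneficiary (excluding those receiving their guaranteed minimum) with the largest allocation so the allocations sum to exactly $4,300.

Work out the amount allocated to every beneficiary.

Delacroix: $1,575 · Halvorsen: $1,225 · Quinlan: $1,500

Fund the minimums — Quinlan $1,500. Remaining pool $2,800.
Remaining pool split over remaining ownership shares 6,405: Delacroix 1,574.64 → $1,575; Halvorsen 1,225.36 → $1,225.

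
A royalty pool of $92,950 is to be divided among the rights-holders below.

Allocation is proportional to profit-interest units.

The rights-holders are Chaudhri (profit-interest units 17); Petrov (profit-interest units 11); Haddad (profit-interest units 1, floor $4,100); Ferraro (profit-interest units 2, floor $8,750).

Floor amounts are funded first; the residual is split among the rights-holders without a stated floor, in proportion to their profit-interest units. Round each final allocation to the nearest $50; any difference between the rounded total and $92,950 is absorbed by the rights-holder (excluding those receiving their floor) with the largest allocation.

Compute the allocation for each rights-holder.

Chaudhri: $48,650 | Petrov: $31,450 | Haddad: $4,100 | Ferraro: $8,750

Guaranteed amounts: Haddad $4,100; Ferraro $8,750. Remaining pool $80,100.
Remaining pool split over remaining profit-interest units 28: Chaudhri 48,632.14 → $48,650; Petrov 31,467.86 → $31,450.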